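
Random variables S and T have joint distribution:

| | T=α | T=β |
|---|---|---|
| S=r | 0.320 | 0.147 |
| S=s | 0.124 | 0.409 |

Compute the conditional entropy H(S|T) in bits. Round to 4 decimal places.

0.8427 bits

Chain rule: H(S|T) = H(S,T) − H(T).
Marginals: p(S) = (0.4670, 0.5330), p(T) = (0.4440, 0.5560).
H(S,T) = 1.8336 bits; H(T) = 0.9909 bits.
H(S|T) = 1.8336 − 0.9909 = 0.8427 bits.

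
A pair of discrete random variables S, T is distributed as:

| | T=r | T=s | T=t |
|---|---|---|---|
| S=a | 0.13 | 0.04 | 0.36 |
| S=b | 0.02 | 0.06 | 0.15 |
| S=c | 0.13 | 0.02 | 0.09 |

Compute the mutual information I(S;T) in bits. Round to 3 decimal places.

Marginals: p(S) = (0.5300, 0.2300, 0.2400), p(T) = (0.2800, 0.1200, 0.6000).
I(S;T) = Σ p(x,y)·log₂[p(x,y)/(p(x)p(y))].
  (a,r): 0.13·log₂(0.8760) = -0.0248
  (a,s): 0.04·log₂(0.6289) = -0.0268
  (a,t): 0.36·log₂(1.1321) = 0.0644
  (b,r): 0.02·log₂(0.3106) = -0.0337
  (b,s): 0.06·log₂(2.1739) = 0.0672
  (b,t): 0.15·log₂(1.0870) = 0.0180
  (c,r): 0.13·log₂(1.9345) = 0.1238
  (c,s): 0.02·log₂(0.6944) = -0.0105
  (c,t): 0.09·log₂(0.6250) = -0.0610
Sum = 0.117 bits.

0.117 bits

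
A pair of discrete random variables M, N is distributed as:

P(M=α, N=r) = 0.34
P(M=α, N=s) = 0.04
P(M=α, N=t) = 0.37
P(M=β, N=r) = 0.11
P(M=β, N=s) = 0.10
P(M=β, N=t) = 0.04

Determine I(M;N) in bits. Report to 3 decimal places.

0.140 bits

Marginals: p(M) = (0.7500, 0.2500), p(N) = (0.4500, 0.1400, 0.4100).
I(M;N) = H(M) + H(N) − H(M,N).
H(M) = 0.8113, H(N) = 1.4429, H(M,N) = 2.1139.
I(M;N) = 0.8113 + 1.4429 − 2.1139 = 0.140 bits.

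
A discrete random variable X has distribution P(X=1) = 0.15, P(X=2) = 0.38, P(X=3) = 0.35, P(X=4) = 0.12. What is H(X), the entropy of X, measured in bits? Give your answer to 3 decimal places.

H(X) = −Σ p·log₂ p.
  −(0.15)·log₂(0.15) = 0.4105
  −(0.38)·log₂(0.38) = 0.5305
  −(0.35)·log₂(0.35) = 0.5301
  −(0.12)·log₂(0.12) = 0.3671
Sum: 0.4105 + 0.5305 + 0.5301 + 0.3671 = 1.838 bits.

1.838 bits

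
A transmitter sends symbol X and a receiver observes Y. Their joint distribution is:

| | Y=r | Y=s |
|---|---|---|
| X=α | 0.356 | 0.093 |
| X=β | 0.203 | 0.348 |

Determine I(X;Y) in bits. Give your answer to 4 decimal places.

Marginals: p(X) = (0.4490, 0.5510), p(Y) = (0.5590, 0.4410).
I(X;Y) = Σ p(x,y)·log₂[p(x,y)/(p(x)p(y))].
  (α,r): 0.356·log₂(1.4184) = 0.17951
  (α,s): 0.093·log₂(0.4697) = -0.10139
  (β,r): 0.203·log₂(0.6591) = -0.12210
  (β,s): 0.348·log₂(1.4322) = 0.18033
Sum = 0.1363 bits.

0.1363 bits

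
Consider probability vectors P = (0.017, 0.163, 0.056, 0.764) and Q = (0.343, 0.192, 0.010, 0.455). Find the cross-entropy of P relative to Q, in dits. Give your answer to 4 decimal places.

0.4980 dits

H(P,Q) = −Σ p·log₁₀ q.
  −0.017·log₁₀(0.343) = 0.00790
  −0.163·log₁₀(0.192) = 0.11682
  −0.056·log₁₀(0.010) = 0.11200
  −0.764·log₁₀(0.455) = 0.26128
H(P,Q) = 0.4980 dits.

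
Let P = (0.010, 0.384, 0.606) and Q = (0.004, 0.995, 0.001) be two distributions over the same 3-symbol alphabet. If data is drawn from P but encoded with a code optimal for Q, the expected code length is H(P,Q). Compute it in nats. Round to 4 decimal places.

4.2432 nats

H(P,Q) = −Σ p·ln q.
  −0.010·ln(0.004) = 0.05521
  −0.384·ln(0.995) = 0.00192
  −0.606·ln(0.001) = 4.18610
H(P,Q) = 4.2432 nats.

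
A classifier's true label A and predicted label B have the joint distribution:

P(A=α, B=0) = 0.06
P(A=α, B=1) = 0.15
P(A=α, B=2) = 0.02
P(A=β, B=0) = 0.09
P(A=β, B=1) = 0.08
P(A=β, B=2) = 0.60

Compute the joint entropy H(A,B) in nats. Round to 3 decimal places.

1.257 nats

H(A,B) = −Σ p(x,y)·ln p(x,y) over all 6 cells.
  cell (α,0): −0.06·ln0.06 = 0.1688
  cell (α,1): −0.15·ln0.15 = 0.2846
  cell (α,2): −0.02·ln0.02 = 0.0782
  cell (β,0): −0.09·ln0.09 = 0.2167
  cell (β,1): −0.08·ln0.08 = 0.2021
  cell (β,2): −0.60·ln0.60 = 0.3065
Sum = 1.257 nats.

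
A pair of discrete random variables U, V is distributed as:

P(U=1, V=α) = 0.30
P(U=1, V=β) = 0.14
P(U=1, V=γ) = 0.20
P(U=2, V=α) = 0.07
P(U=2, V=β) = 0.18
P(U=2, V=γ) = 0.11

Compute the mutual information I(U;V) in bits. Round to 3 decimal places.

Marginals: p(U) = (0.6400, 0.3600), p(V) = (0.3700, 0.3200, 0.3100).
I(U;V) = H(U) + H(V) − H(U,V).
H(U) = 0.9427, H(V) = 1.5806, H(U,V) = 2.4467.
I(U;V) = 0.9427 + 1.5806 − 2.4467 = 0.077 bits.

0.077 bits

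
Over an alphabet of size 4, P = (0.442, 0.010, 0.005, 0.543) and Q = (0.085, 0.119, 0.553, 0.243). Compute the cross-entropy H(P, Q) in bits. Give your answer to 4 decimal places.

2.7152 bits

H(P,Q) = −Σ p·log₂ q.
  −0.442·log₂(0.085) = 1.57193
  −0.010·log₂(0.119) = 0.03071
  −0.005·log₂(0.553) = 0.00427
  −0.543·log₂(0.243) = 1.10825
H(P,Q) = 2.7152 bits.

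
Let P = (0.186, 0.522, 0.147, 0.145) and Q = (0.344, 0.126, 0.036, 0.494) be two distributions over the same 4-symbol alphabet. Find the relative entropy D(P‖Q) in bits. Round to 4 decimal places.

0.9474 bits

D(P‖Q) = Σ p·log₂(p/q).
  0.186·log₂(0.186/0.344) = -0.16500
  0.522·log₂(0.522/0.126) = 1.07043
  0.147·log₂(0.147/0.036) = 0.29837
  0.145·log₂(0.145/0.494) = -0.25643
D(P‖Q) = 0.9474 bits.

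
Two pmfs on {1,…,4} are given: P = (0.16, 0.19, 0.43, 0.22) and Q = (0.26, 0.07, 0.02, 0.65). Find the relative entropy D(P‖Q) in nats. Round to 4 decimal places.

1.1930 nats

D(P‖Q) = Σ p·ln(p/q).
  0.16·ln(0.16/0.26) = -0.07768
  0.19·ln(0.19/0.07) = 0.18972
  0.43·ln(0.43/0.02) = 1.31926
  0.22·ln(0.22/0.65) = -0.23834
D(P‖Q) = 1.1930 nats.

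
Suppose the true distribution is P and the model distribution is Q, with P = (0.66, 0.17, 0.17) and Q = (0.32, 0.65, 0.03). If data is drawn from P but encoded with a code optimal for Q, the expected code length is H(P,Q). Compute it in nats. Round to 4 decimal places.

1.4214 nats

H(P,Q) = −Σ p·ln q.
  −0.66·ln(0.32) = 0.75203
  −0.17·ln(0.65) = 0.07323
  −0.17·ln(0.03) = 0.59611
H(P,Q) = 1.4214 nats.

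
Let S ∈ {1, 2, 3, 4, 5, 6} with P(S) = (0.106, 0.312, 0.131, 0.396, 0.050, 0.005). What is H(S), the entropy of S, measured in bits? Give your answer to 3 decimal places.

H(S) = −Σ p·log₂ p.
  −(0.106)·log₂(0.106) = 0.3432
  −(0.312)·log₂(0.312) = 0.5243
  −(0.131)·log₂(0.131) = 0.3841
  −(0.396)·log₂(0.396) = 0.5292
  −(0.050)·log₂(0.050) = 0.2161
  −(0.005)·log₂(0.005) = 0.0382
Sum: 0.3432 + 0.5243 + 0.3841 + 0.5292 + 0.2161 + 0.0382 = 2.035 bits.

2.035 bits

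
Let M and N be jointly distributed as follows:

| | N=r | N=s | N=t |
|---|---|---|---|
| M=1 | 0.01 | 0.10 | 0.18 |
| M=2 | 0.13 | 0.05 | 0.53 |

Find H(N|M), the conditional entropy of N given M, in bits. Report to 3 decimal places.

1.059 bits

Chain rule: H(N|M) = H(M,N) − H(M).
Marginals: p(M) = (0.2900, 0.7100), p(N) = (0.1400, 0.1500, 0.7100).
H(M,N) = 1.9281 bits; H(M) = 0.8687 bits.
H(N|M) = 1.9281 − 0.8687 = 1.059 bits.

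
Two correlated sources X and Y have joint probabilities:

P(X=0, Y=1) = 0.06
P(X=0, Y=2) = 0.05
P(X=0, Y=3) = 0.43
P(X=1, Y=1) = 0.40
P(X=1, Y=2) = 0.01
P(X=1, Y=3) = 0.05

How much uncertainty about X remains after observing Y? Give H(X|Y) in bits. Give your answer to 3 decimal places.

0.527 bits

Marginals: p(X) = (0.5400, 0.4600), p(Y) = (0.4600, 0.0600, 0.4800).
H(X|Y) = Σ p(Y) · H(X|Y=·).
  Y=1: p=0.4600, H(X|Y=1) = 0.5586
  Y=2: p=0.0600, H(X|Y=2) = 0.6500
  Y=3: p=0.4800, H(X|Y=3) = 0.4821
Weighted sum = 0.527 bits.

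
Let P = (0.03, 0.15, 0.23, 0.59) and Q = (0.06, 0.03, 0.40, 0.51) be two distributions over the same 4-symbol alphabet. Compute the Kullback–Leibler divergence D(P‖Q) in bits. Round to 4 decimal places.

D(P‖Q) = Σ p·log₂(p/q).
  0.03·log₂(0.03/0.06) = -0.03000
  0.15·log₂(0.15/0.03) = 0.34829
  0.23·log₂(0.23/0.40) = -0.18362
  0.59·log₂(0.59/0.51) = 0.12403
D(P‖Q) = 0.2587 bits.

0.2587 bits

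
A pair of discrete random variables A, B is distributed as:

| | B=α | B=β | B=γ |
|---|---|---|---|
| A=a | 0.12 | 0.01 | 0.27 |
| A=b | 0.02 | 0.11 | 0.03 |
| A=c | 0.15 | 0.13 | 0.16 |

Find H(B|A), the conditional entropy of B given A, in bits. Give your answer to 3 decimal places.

Chain rule: H(B|A) = H(A,B) − H(A).
Marginals: p(A) = (0.4000, 0.1600, 0.4400), p(B) = (0.2900, 0.2500, 0.4600).
H(A,B) = 2.7747 bits; H(A) = 1.4729 bits.
H(B|A) = 2.7747 − 1.4729 = 1.302 bits.

1.302 bits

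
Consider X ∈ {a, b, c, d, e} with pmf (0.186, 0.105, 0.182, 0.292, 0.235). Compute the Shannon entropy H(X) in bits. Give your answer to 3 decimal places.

H(X) = −Σ p·log₂ p.
  −(0.186)·log₂(0.186) = 0.4514
  −(0.105)·log₂(0.105) = 0.3414
  −(0.182)·log₂(0.182) = 0.4474
  −(0.292)·log₂(0.292) = 0.5186
  −(0.235)·log₂(0.235) = 0.4910
Sum: 0.4514 + 0.3414 + 0.4474 + 0.5186 + 0.4910 = 2.250 bits.

2.250 bits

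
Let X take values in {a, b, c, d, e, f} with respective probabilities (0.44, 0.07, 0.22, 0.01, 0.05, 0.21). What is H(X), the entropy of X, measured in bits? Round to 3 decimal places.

2.026 bits

H(X) = −Σ p·log₂ p.
  −(0.44)·log₂(0.44) = 0.5211
  −(0.07)·log₂(0.07) = 0.2686
  −(0.22)·log₂(0.22) = 0.4806
  −(0.01)·log₂(0.01) = 0.0664
  −(0.05)·log₂(0.05) = 0.2161
  −(0.21)·log₂(0.21) = 0.4728
Sum: 0.5211 + 0.2686 + 0.4806 + 0.0664 + 0.2161 + 0.4728 = 2.026 bits.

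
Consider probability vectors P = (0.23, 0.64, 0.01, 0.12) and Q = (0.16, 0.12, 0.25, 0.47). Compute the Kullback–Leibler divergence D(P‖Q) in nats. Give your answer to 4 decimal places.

D(P‖Q) = Σ p·ln(p/q).
  0.23·ln(0.23/0.16) = 0.08347
  0.64·ln(0.64/0.12) = 1.07134
  0.01·ln(0.01/0.25) = -0.03219
  0.12·ln(0.12/0.47) = -0.16383
D(P‖Q) = 0.9588 nats.

0.9588 nats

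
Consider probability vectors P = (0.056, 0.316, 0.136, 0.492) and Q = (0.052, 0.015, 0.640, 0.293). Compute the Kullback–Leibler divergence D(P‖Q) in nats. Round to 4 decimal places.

1.0116 nats

D(P‖Q) = Σ p·ln(p/q).
  0.056·ln(0.056/0.052) = 0.00415
  0.316·ln(0.316/0.015) = 0.96307
  0.136·ln(0.136/0.640) = -0.21064
  0.492·ln(0.492/0.293) = 0.25501
D(P‖Q) = 1.0116 nats.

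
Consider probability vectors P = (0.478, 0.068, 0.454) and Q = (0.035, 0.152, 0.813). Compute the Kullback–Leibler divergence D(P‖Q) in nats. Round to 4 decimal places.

D(P‖Q) = Σ p·ln(p/q).
  0.478·ln(0.478/0.035) = 1.24962
  0.068·ln(0.068/0.152) = -0.05470
  0.454·ln(0.454/0.813) = -0.26452
D(P‖Q) = 0.9304 nats.

0.9304 nats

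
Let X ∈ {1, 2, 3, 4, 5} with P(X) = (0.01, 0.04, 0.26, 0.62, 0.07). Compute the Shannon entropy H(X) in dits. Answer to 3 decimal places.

0.438 dits

H(X) = −Σ p·log₁₀ p.
  −(0.01)·log₁₀(0.01) = 0.0200
  −(0.04)·log₁₀(0.04) = 0.0559
  −(0.26)·log₁₀(0.26) = 0.1521
  −(0.62)·log₁₀(0.62) = 0.1287
  −(0.07)·log₁₀(0.07) = 0.0808
Sum: 0.0200 + 0.0559 + 0.1521 + 0.1287 + 0.0808 = 0.438 dits.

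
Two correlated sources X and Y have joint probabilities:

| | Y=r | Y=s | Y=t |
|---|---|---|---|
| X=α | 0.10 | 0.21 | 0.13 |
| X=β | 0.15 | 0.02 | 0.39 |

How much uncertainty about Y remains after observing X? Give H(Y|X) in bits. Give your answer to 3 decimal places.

1.251 bits

Chain rule: H(Y|X) = H(X,Y) − H(X).
Marginals: p(X) = (0.4400, 0.5600), p(Y) = (0.2500, 0.2300, 0.5200).
H(X,Y) = 2.2409 bits; H(X) = 0.9896 bits.
H(Y|X) = 2.2409 − 0.9896 = 1.251 bits.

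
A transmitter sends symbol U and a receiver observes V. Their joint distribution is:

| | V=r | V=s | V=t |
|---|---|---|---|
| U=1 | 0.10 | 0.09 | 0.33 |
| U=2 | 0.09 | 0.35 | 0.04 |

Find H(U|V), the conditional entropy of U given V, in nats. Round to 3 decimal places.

Marginals: p(U) = (0.5200, 0.4800), p(V) = (0.1900, 0.4400, 0.3700).
H(U|V) = Σ p(V) · H(U|V=·).
  V=r: p=0.1900, H(U|V=r) = 0.6918
  V=s: p=0.4400, H(U|V=s) = 0.5066
  V=t: p=0.3700, H(U|V=t) = 0.3425
Weighted sum = 0.481 nats.

0.481 nats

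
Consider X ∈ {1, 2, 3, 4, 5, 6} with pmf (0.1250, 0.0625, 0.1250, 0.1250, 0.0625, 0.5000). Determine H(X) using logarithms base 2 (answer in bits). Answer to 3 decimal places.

2.125 bits

H(X) = −Σ p·log₂ p.
  −(0.1250)·log₂(0.1250) = 0.3750
  −(0.0625)·log₂(0.0625) = 0.2500
  −(0.1250)·log₂(0.1250) = 0.3750
  −(0.1250)·log₂(0.1250) = 0.3750
  −(0.0625)·log₂(0.0625) = 0.2500
  −(0.5000)·log₂(0.5000) = 0.5000
Sum: 0.3750 + 0.2500 + 0.3750 + 0.3750 + 0.2500 + 0.5000 = 2.125 bits.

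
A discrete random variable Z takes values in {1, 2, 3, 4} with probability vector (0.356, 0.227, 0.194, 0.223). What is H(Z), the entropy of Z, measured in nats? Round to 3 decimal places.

1.357 nats

H(Z) = −Σ p·ln p.
  −(0.356)·ln(0.356) = 0.3677
  −(0.227)·ln(0.227) = 0.3366
  −(0.194)·ln(0.194) = 0.3181
  −(0.223)·ln(0.223) = 0.3346
Sum: 0.3677 + 0.3366 + 0.3181 + 0.3346 = 1.357 nats.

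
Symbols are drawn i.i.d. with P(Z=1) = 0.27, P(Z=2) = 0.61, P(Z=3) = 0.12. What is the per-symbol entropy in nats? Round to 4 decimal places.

0.9095 nats

H(Z) = −Σ p·ln p.
  −(0.27)·ln(0.27) = 0.35352
  −(0.61)·ln(0.61) = 0.30152
  −(0.12)·ln(0.12) = 0.25443
Sum: 0.35352 + 0.30152 + 0.25443 = 0.9095 nats.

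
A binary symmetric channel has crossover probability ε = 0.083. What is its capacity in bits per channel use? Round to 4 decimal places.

0.5873 bits

Binary symmetric channel: C = 1 − h₂(ε) where h₂ is the binary entropy function.
h₂(0.083) = −0.083·log₂0.083 − 0.917·log₂0.917 = 0.4127.
C = 1 − 0.4127 = 0.5873 bits per channel use.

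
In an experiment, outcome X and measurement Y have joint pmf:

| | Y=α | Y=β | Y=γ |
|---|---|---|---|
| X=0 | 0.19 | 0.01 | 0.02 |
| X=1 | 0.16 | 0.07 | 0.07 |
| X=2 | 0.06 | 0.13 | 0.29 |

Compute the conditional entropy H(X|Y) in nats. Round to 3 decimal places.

Chain rule: H(X|Y) = H(X,Y) − H(Y).
Marginals: p(X) = (0.2200, 0.3000, 0.4800), p(Y) = (0.4100, 0.2100, 0.3800).
H(X,Y) = 1.8984 nats; H(Y) = 1.0610 nats.
H(X|Y) = 1.8984 − 1.0610 = 0.837 nats.

0.837 nats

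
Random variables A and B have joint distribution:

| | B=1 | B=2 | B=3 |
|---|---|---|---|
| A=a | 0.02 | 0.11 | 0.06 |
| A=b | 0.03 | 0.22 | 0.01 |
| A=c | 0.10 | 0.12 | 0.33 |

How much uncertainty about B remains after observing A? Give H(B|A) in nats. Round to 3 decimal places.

Marginals: p(A) = (0.1900, 0.2600, 0.5500), p(B) = (0.1500, 0.4500, 0.4000).
H(B|A) = Σ p(A) · H(B|A=·).
  A=a: p=0.1900, H(B|A=a) = 0.9174
  A=b: p=0.2600, H(B|A=b) = 0.5158
  A=c: p=0.5500, H(B|A=c) = 0.9486
Weighted sum = 0.830 nats.

0.830 nats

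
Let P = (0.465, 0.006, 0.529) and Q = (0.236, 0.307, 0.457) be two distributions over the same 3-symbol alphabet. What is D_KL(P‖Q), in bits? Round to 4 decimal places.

D(P‖Q) = Σ p·log₂(p/q).
  0.465·log₂(0.465/0.236) = 0.45498
  0.006·log₂(0.006/0.307) = -0.03406
  0.529·log₂(0.529/0.457) = 0.11166
D(P‖Q) = 0.5326 bits.

0.5326 bits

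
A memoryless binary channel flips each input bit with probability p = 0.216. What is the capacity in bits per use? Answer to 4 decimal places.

0.2472 bits

Binary symmetric channel: C = 1 − h₂(ε) where h₂ is the binary entropy function.
h₂(0.216) = −0.216·log₂0.216 − 0.784·log₂0.784 = 0.7528.
C = 1 − 0.7528 = 0.2472 bits per channel use.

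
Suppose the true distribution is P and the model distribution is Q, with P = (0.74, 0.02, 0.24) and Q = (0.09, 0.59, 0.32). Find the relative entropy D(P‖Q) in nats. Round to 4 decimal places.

D(P‖Q) = Σ p·ln(p/q).
  0.74·ln(0.74/0.09) = 1.55906
  0.02·ln(0.02/0.59) = -0.06769
  0.24·ln(0.24/0.32) = -0.06904
D(P‖Q) = 1.4223 nats.

1.4223 nats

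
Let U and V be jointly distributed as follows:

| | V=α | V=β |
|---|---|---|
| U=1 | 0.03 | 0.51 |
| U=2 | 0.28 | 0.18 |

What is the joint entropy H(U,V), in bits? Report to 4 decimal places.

1.6067 bits

H(U,V) = −Σ p(x,y)·log₂ p(x,y) over all 4 cells.
  cell (1,α): −0.03·log₂0.03 = 0.15177
  cell (1,β): −0.51·log₂0.51 = 0.49543
  cell (2,α): −0.28·log₂0.28 = 0.51422
  cell (2,β): −0.18·log₂0.18 = 0.44531
Sum = 1.6067 bits.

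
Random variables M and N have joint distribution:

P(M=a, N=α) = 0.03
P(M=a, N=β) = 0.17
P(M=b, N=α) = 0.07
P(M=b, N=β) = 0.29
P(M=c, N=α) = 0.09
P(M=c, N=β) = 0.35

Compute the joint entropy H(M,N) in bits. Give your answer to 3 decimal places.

2.216 bits

H(M,N) = −Σ p(x,y)·log₂ p(x,y) over all 6 cells.
  cell (a,α): −0.03·log₂0.03 = 0.1518
  cell (a,β): −0.17·log₂0.17 = 0.4346
  cell (b,α): −0.07·log₂0.07 = 0.2686
  cell (b,β): −0.29·log₂0.29 = 0.5179
  cell (c,α): −0.09·log₂0.09 = 0.3127
  cell (c,β): −0.35·log₂0.35 = 0.5301
Sum = 2.216 bits.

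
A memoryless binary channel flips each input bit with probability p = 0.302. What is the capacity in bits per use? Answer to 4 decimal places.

Binary symmetric channel: C = 1 − h₂(ε) where h₂ is the binary entropy function.
h₂(0.302) = −0.302·log₂0.302 − 0.698·log₂0.698 = 0.8837.
C = 1 − 0.8837 = 0.1163 bits per channel use.

0.1163 bits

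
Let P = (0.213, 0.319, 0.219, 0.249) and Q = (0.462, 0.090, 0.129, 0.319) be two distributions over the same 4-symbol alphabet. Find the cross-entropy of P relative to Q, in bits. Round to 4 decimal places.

2.4030 bits

H(P,Q) = −Σ p·log₂ q.
  −0.213·log₂(0.462) = 0.23729
  −0.319·log₂(0.090) = 1.10818
  −0.219·log₂(0.129) = 0.64705
  −0.249·log₂(0.319) = 0.41044
H(P,Q) = 2.4030 bits.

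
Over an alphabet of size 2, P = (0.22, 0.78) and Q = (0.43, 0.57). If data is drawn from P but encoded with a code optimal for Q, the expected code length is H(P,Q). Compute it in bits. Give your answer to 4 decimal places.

0.9004 bits

H(P,Q) = −Σ p·log₂ q.
  −0.22·log₂(0.43) = 0.26787
  −0.78·log₂(0.57) = 0.63255
H(P,Q) = 0.9004 bits.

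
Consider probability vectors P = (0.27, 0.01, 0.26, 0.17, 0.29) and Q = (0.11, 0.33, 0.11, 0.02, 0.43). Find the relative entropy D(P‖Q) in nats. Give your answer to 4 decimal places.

0.6807 nats

D(P‖Q) = Σ p·ln(p/q).
  0.27·ln(0.27/0.11) = 0.24244
  0.01·ln(0.01/0.33) = -0.03497
  0.26·ln(0.26/0.11) = 0.22365
  0.17·ln(0.17/0.02) = 0.36381
  0.29·ln(0.29/0.43) = -0.11423
D(P‖Q) = 0.6807 nats.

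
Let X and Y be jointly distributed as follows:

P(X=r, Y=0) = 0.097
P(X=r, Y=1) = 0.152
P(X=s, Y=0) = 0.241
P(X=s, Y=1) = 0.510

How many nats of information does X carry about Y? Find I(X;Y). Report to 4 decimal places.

0.0019 nats

Marginals: p(X) = (0.2490, 0.7510), p(Y) = (0.3380, 0.6620).
I(X;Y) = H(X) + H(Y) − H(X,Y).
H(X) = 0.5612, H(Y) = 0.6397, H(X,Y) = 1.1990.
I(X;Y) = 0.5612 + 0.6397 − 1.1990 = 0.0019 nats.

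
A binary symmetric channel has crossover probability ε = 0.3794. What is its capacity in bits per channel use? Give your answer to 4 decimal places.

Binary symmetric channel: C = 1 − h₂(ε) where h₂ is the binary entropy function.
h₂(0.3794) = −0.3794·log₂0.3794 − 0.6206·log₂0.6206 = 0.9576.
C = 1 − 0.9576 = 0.0424 bits per channel use.

0.0424 bits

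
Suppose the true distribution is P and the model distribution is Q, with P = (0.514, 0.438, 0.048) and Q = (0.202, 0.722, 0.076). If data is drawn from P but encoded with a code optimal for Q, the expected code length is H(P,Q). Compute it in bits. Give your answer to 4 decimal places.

1.5704 bits

H(P,Q) = −Σ p·log₂ q.
  −0.514·log₂(0.202) = 1.18609
  −0.438·log₂(0.722) = 0.20583
  −0.048·log₂(0.076) = 0.17846
H(P,Q) = 1.5704 bits.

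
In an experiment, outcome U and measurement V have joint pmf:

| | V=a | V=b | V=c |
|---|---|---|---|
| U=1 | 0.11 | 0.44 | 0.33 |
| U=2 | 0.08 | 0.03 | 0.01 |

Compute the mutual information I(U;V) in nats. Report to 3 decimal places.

0.081 nats

Marginals: p(U) = (0.8800, 0.1200), p(V) = (0.1900, 0.4700, 0.3400).
I(U;V) = Σ p(x,y)·ln[p(x,y)/(p(x)p(y))].
  (1,a): 0.11·ln(0.6579) = -0.0461
  (1,b): 0.44·ln(1.0638) = 0.0272
  (1,c): 0.33·ln(1.1029) = 0.0323
  (2,a): 0.08·ln(3.5088) = 0.1004
  (2,b): 0.03·ln(0.5319) = -0.0189
  (2,c): 0.01·ln(0.2451) = -0.0141
Sum = 0.081 nats.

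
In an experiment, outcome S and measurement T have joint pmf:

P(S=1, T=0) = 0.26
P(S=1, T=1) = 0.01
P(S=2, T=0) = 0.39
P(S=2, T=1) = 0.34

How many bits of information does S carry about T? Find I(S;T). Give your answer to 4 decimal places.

0.1448 bits

Marginals: p(S) = (0.2700, 0.7300), p(T) = (0.6500, 0.3500).
I(S;T) = Σ p(x,y)·log₂[p(x,y)/(p(x)p(y))].
  (1,0): 0.26·log₂(1.4815) = 0.14743
  (1,1): 0.01·log₂(0.1058) = -0.03240
  (2,0): 0.39·log₂(0.8219) = -0.11034
  (2,1): 0.34·log₂(1.3307) = 0.14015
Sum = 0.1448 bits.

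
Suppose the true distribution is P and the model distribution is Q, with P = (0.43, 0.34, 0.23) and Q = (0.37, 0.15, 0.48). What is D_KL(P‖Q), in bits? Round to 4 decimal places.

0.2505 bits

D(P‖Q) = Σ p·log₂(p/q).
  0.43·log₂(0.43/0.37) = 0.09323
  0.34·log₂(0.34/0.15) = 0.40139
  0.23·log₂(0.23/0.48) = -0.24412
D(P‖Q) = 0.2505 bits.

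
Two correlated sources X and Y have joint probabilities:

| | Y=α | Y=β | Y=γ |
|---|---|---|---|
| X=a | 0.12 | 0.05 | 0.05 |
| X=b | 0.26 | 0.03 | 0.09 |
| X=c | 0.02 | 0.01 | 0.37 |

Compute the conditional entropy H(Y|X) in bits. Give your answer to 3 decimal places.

0.939 bits

Marginals: p(X) = (0.2200, 0.3800, 0.4000), p(Y) = (0.4000, 0.0900, 0.5100).
H(Y|X) = Σ p(X) · H(Y|X=·).
  X=a: p=0.2200, H(Y|X=a) = 1.4486
  X=b: p=0.3800, H(Y|X=b) = 1.1559
  X=c: p=0.4000, H(Y|X=c) = 0.4532
Weighted sum = 0.939 bits.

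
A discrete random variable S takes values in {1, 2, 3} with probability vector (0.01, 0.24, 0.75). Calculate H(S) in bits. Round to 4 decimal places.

H(S) = −Σ p·log₂ p.
  −(0.01)·log₂(0.01) = 0.06644
  −(0.24)·log₂(0.24) = 0.49413
  −(0.75)·log₂(0.75) = 0.31128
Sum: 0.06644 + 0.49413 + 0.31128 = 0.8719 bits.

0.8719 bits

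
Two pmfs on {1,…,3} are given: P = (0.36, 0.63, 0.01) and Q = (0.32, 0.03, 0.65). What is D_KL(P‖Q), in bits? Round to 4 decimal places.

D(P‖Q) = Σ p·log₂(p/q).
  0.36·log₂(0.36/0.32) = 0.06117
  0.63·log₂(0.63/0.03) = 2.76716
  0.01·log₂(0.01/0.65) = -0.06022
D(P‖Q) = 2.7681 bits.

2.7681 bits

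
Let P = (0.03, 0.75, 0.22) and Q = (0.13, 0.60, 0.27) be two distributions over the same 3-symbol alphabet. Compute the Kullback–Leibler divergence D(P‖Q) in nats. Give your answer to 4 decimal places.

0.0783 nats

D(P‖Q) = Σ p·ln(p/q).
  0.03·ln(0.03/0.13) = -0.04399
  0.75·ln(0.75/0.60) = 0.16736
  0.22·ln(0.22/0.27) = -0.04505
D(P‖Q) = 0.0783 nats.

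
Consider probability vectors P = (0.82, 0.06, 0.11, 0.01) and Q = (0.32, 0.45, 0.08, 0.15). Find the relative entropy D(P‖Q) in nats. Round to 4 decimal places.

0.6587 nats

D(P‖Q) = Σ p·ln(p/q).
  0.82·ln(0.82/0.32) = 0.77161
  0.06·ln(0.06/0.45) = -0.12089
  0.11·ln(0.11/0.08) = 0.03503
  0.01·ln(0.01/0.15) = -0.02708
D(P‖Q) = 0.6587 nats.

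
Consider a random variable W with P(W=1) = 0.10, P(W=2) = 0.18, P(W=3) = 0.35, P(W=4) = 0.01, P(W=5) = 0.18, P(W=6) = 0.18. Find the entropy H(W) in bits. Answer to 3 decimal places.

2.265 bits

H(W) = −Σ p·log₂ p.
  −(0.10)·log₂(0.10) = 0.3322
  −(0.18)·log₂(0.18) = 0.4453
  −(0.35)·log₂(0.35) = 0.5301
  −(0.01)·log₂(0.01) = 0.0664
  −(0.18)·log₂(0.18) = 0.4453
  −(0.18)·log₂(0.18) = 0.4453
Sum: 0.3322 + 0.4453 + 0.5301 + 0.0664 + 0.4453 + 0.4453 = 2.265 bits.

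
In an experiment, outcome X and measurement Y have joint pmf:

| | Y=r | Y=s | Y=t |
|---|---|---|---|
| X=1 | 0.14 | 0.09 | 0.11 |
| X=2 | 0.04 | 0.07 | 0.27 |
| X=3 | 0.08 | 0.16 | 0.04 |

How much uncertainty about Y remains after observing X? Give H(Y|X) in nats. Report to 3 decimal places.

Chain rule: H(Y|X) = H(X,Y) − H(X).
Marginals: p(X) = (0.3400, 0.3800, 0.2800), p(Y) = (0.2600, 0.3200, 0.4200).
H(X,Y) = 2.0272 nats; H(X) = 1.0909 nats.
H(Y|X) = 2.0272 − 1.0909 = 0.936 nats.

0.936 nats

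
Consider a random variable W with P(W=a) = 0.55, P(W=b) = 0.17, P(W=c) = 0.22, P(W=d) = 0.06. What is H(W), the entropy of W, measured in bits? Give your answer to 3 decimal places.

1.633 bits

H(W) = −Σ p·log₂ p.
  −(0.55)·log₂(0.55) = 0.4744
  −(0.17)·log₂(0.17) = 0.4346
  −(0.22)·log₂(0.22) = 0.4806
  −(0.06)·log₂(0.06) = 0.2435
Sum: 0.4744 + 0.4346 + 0.4806 + 0.2435 = 1.633 bits.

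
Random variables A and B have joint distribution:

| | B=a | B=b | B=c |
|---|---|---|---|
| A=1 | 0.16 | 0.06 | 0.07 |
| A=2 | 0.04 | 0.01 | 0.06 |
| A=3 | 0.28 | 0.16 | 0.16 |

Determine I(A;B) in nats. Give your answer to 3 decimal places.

0.023 nats

Marginals: p(A) = (0.2900, 0.1100, 0.6000), p(B) = (0.4800, 0.2300, 0.2900).
I(A;B) = H(A) + H(B) − H(A,B).
H(A) = 0.9083, H(B) = 1.0493, H(A,B) = 1.9346.
I(A;B) = 0.9083 + 1.0493 − 1.9346 = 0.023 nats.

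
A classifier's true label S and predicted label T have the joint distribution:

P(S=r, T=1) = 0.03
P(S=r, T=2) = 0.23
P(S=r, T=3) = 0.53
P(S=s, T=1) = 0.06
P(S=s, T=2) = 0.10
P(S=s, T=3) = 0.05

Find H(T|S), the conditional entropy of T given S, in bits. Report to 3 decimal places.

1.175 bits

Marginals: p(S) = (0.7900, 0.2100), p(T) = (0.0900, 0.3300, 0.5800).
H(T|S) = Σ p(S) · H(T|S=·).
  S=r: p=0.7900, H(T|S=r) = 1.0838
  S=s: p=0.2100, H(T|S=s) = 1.5190
Weighted sum = 1.175 bits.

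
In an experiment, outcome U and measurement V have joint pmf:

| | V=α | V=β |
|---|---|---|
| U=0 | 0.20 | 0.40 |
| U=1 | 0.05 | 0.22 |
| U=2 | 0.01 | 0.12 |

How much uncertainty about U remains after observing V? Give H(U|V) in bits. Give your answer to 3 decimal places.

1.297 bits

Marginals: p(U) = (0.6000, 0.2700, 0.1300), p(V) = (0.2600, 0.7400).
H(U|V) = Σ p(V) · H(U|V=·).
  V=α: p=0.2600, H(U|V=α) = 0.9294
  V=β: p=0.7400, H(U|V=β) = 1.4256
Weighted sum = 1.297 bits.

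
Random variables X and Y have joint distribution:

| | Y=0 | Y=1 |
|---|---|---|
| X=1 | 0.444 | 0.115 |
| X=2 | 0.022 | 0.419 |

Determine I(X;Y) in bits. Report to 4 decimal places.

0.4607 bits

Marginals: p(X) = (0.5590, 0.4410), p(Y) = (0.4660, 0.5340).
I(X;Y) = H(X) + H(Y) − H(X,Y).
H(X) = 0.9899, H(Y) = 0.9967, H(X,Y) = 1.5259.
I(X;Y) = 0.9899 + 0.9967 − 1.5259 = 0.4607 bits.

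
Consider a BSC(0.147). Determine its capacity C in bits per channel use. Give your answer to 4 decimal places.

0.3977 bits

Binary symmetric channel: C = 1 − h₂(ε) where h₂ is the binary entropy function.
h₂(0.147) = −0.147·log₂0.147 − 0.853·log₂0.853 = 0.6023.
C = 1 − 0.6023 = 0.3977 bits per channel use.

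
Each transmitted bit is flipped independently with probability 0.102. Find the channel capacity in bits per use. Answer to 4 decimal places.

0.5247 bits

Binary symmetric channel: C = 1 − h₂(ε) where h₂ is the binary entropy function.
h₂(0.102) = −0.102·log₂0.102 − 0.898·log₂0.898 = 0.4753.
C = 1 − 0.4753 = 0.5247 bits per channel use.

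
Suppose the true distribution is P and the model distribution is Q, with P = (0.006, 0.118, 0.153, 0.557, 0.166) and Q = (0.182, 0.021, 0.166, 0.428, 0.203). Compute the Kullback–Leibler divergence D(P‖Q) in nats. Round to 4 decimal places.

D(P‖Q) = Σ p·ln(p/q).
  0.006·ln(0.006/0.182) = -0.02047
  0.118·ln(0.118/0.021) = 0.20369
  0.153·ln(0.153/0.166) = -0.01248
  0.557·ln(0.557/0.428) = 0.14674
  0.166·ln(0.166/0.203) = -0.03340
D(P‖Q) = 0.2841 nats.

0.2841 nats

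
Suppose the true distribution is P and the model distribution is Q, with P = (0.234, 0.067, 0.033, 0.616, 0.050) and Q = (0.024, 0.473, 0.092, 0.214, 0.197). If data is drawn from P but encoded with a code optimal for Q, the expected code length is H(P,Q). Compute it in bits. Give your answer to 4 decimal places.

2.9324 bits

H(P,Q) = −Σ p·log₂ q.
  −0.234·log₂(0.024) = 1.25911
  −0.067·log₂(0.473) = 0.07237
  −0.033·log₂(0.092) = 0.11359
  −0.616·log₂(0.214) = 1.37018
  −0.050·log₂(0.197) = 0.11719
H(P,Q) = 2.9324 bits.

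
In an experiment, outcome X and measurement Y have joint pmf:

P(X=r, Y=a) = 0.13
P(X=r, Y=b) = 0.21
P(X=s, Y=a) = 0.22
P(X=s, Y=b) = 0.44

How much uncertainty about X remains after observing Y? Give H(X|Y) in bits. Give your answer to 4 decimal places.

0.9231 bits

Marginals: p(X) = (0.3400, 0.6600), p(Y) = (0.3500, 0.6500).
H(X|Y) = Σ p(Y) · H(X|Y=·).
  Y=a: p=0.3500, H(X|Y=a) = 0.9518
  Y=b: p=0.6500, H(X|Y=b) = 0.9077
Weighted sum = 0.9231 bits.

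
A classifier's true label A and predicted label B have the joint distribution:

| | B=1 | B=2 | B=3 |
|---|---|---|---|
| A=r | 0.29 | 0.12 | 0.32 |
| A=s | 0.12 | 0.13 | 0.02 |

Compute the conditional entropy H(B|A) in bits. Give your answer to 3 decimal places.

Marginals: p(A) = (0.7300, 0.2700), p(B) = (0.4100, 0.2500, 0.3400).
H(B|A) = Σ p(A) · H(B|A=·).
  A=r: p=0.7300, H(B|A=r) = 1.4789
  A=s: p=0.2700, H(B|A=s) = 1.3058
Weighted sum = 1.432 bits.

1.432 bits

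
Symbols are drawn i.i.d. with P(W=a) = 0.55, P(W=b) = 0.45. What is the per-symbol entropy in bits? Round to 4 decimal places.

H(W) = −Σ p·log₂ p.
  −(0.55)·log₂(0.55) = 0.47437
  −(0.45)·log₂(0.45) = 0.51840
Sum: 0.47437 + 0.51840 = 0.9928 bits.

0.9928 bits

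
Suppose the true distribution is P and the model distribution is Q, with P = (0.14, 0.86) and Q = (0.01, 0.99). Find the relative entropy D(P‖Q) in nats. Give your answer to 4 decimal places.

D(P‖Q) = Σ p·ln(p/q).
  0.14·ln(0.14/0.01) = 0.36947
  0.86·ln(0.86/0.99) = -0.12106
D(P‖Q) = 0.2484 nats.

0.2484 nats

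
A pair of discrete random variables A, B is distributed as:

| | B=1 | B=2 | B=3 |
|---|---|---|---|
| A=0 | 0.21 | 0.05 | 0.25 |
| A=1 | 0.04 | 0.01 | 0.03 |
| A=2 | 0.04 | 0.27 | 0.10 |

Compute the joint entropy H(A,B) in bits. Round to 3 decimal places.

2.621 bits

H(A,B) = −Σ p(x,y)·log₂ p(x,y) over all 9 cells.
  cell (0,1): −0.21·log₂0.21 = 0.4728
  cell (0,2): −0.05·log₂0.05 = 0.2161
  cell (0,3): −0.25·log₂0.25 = 0.5000
  cell (1,1): −0.04·log₂0.04 = 0.1858
  cell (1,2): −0.01·log₂0.01 = 0.0664
  cell (1,3): −0.03·log₂0.03 = 0.1518
  cell (2,1): −0.04·log₂0.04 = 0.1858
  cell (2,2): −0.27·log₂0.27 = 0.5100
  cell (2,3): −0.10·log₂0.10 = 0.3322
Sum = 2.621 bits.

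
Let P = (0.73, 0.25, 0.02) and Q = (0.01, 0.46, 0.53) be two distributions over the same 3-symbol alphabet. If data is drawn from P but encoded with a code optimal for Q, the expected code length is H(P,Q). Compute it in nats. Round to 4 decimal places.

3.5686 nats

H(P,Q) = −Σ p·ln q.
  −0.73·ln(0.01) = 3.36177
  −0.25·ln(0.46) = 0.19413
  −0.02·ln(0.53) = 0.01270
H(P,Q) = 3.5686 nats.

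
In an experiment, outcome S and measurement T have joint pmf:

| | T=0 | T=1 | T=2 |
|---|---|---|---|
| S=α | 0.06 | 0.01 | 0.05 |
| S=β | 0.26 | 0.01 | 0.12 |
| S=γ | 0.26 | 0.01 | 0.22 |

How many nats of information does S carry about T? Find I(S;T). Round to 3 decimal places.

0.015 nats

Marginals: p(S) = (0.1200, 0.3900, 0.4900), p(T) = (0.5800, 0.0300, 0.3900).
I(S;T) = H(S) + H(T) − H(S,T).
H(S) = 0.9712, H(T) = 0.7884, H(S,T) = 1.7448.
I(S;T) = 0.9712 + 0.7884 − 1.7448 = 0.015 nats.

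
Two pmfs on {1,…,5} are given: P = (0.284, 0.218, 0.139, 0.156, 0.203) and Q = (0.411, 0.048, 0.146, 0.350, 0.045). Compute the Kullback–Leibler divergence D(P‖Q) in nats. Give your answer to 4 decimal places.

0.3979 nats

D(P‖Q) = Σ p·ln(p/q).
  0.284·ln(0.284/0.411) = -0.10497
  0.218·ln(0.218/0.048) = 0.32990
  0.139·ln(0.139/0.146) = -0.00683
  0.156·ln(0.156/0.350) = -0.12606
  0.203·ln(0.203/0.045) = 0.30583
D(P‖Q) = 0.3979 nats.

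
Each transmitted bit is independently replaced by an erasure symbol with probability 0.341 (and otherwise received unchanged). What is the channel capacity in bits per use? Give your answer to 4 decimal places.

Binary erasure channel: capacity C = 1 − ε.
C = 1 − 0.341 = 0.6590 bits per channel use.

0.6590 bits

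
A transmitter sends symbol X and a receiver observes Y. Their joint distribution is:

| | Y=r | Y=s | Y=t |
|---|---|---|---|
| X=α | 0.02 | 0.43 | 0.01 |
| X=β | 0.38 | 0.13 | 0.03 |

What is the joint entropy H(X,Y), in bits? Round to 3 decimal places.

H(X,Y) = −Σ p(x,y)·log₂ p(x,y) over all 6 cells.
  cell (α,r): −0.02·log₂0.02 = 0.1129
  cell (α,s): −0.43·log₂0.43 = 0.5236
  cell (α,t): −0.01·log₂0.01 = 0.0664
  cell (β,r): −0.38·log₂0.38 = 0.5305
  cell (β,s): −0.13·log₂0.13 = 0.3826
  cell (β,t): −0.03·log₂0.03 = 0.1518
Sum = 1.768 bits.

1.768 bits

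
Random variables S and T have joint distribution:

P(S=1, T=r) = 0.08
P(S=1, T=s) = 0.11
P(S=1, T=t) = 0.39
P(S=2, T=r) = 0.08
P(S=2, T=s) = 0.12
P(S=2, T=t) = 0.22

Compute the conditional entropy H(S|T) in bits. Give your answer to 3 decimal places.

Chain rule: H(S|T) = H(S,T) − H(T).
Marginals: p(S) = (0.5800, 0.4200), p(T) = (0.1600, 0.2300, 0.6100).
H(S,T) = 2.3107 bits; H(T) = 1.3457 bits.
H(S|T) = 2.3107 − 1.3457 = 0.965 bits.

0.965 bits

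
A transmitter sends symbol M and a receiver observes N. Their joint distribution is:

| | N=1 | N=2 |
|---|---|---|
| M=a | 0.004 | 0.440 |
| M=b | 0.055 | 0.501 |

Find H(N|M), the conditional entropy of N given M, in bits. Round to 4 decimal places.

0.2918 bits

Marginals: p(M) = (0.4440, 0.5560), p(N) = (0.0590, 0.9410).
H(N|M) = Σ p(M) · H(N|M=·).
  M=a: p=0.4440, H(N|M=a) = 0.0741
  M=b: p=0.5560, H(N|M=b) = 0.4656
Weighted sum = 0.2918 bits.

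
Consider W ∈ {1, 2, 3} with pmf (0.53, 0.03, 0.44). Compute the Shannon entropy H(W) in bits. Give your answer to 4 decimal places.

1.1584 bits

H(W) = −Σ p·log₂ p.
  −(0.53)·log₂(0.53) = 0.48545
  −(0.03)·log₂(0.03) = 0.15177
  −(0.44)·log₂(0.44) = 0.52115
Sum: 0.48545 + 0.15177 + 0.52115 = 1.1584 bits.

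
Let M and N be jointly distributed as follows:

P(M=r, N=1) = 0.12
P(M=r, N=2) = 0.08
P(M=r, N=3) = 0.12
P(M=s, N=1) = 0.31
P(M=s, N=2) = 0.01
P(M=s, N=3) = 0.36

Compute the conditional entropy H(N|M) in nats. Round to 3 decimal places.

0.861 nats

Marginals: p(M) = (0.3200, 0.6800), p(N) = (0.4300, 0.0900, 0.4800).
H(N|M) = Σ p(M) · H(N|M=·).
  M=r: p=0.3200, H(N|M=r) = 1.0822
  M=s: p=0.6800, H(N|M=s) = 0.7569
Weighted sum = 0.861 nats.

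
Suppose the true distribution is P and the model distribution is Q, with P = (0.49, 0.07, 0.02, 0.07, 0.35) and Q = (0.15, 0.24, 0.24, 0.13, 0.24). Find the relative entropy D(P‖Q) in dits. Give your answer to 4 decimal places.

0.2314 dits

D(P‖Q) = Σ p·log₁₀(p/q).
  0.49·log₁₀(0.49/0.15) = 0.25191
  0.07·log₁₀(0.07/0.24) = -0.03746
  0.02·log₁₀(0.02/0.24) = -0.02158
  0.07·log₁₀(0.07/0.13) = -0.01882
  0.35·log₁₀(0.35/0.24) = 0.05735
D(P‖Q) = 0.2314 dits.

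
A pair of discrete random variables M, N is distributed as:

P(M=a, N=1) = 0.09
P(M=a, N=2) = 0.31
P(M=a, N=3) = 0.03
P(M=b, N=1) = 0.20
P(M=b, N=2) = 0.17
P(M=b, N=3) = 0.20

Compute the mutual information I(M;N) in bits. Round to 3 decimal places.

0.148 bits

Marginals: p(M) = (0.4300, 0.5700), p(N) = (0.2900, 0.4800, 0.2300).
I(M;N) = H(M) + H(N) − H(M,N).
H(M) = 0.9858, H(N) = 1.5138, H(M,N) = 2.3516.
I(M;N) = 0.9858 + 1.5138 − 2.3516 = 0.148 bits.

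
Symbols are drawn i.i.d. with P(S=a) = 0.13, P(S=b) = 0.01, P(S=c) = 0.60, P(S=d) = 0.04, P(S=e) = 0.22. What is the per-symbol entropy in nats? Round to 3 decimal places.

1.080 nats

H(S) = −Σ p·ln p.
  −(0.13)·ln(0.13) = 0.2652
  −(0.01)·ln(0.01) = 0.0461
  −(0.60)·ln(0.60) = 0.3065
  −(0.04)·ln(0.04) = 0.1288
  −(0.22)·ln(0.22) = 0.3331
Sum: 0.2652 + 0.0461 + 0.3065 + 0.1288 + 0.3331 = 1.080 nats.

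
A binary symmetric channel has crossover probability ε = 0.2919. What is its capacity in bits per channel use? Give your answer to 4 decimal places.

Binary symmetric channel: C = 1 − h₂(ε) where h₂ is the binary entropy function.
h₂(0.2919) = −0.2919·log₂0.2919 − 0.7081·log₂0.7081 = 0.8712.
C = 1 − 0.8712 = 0.1288 bits per channel use.

0.1288 bits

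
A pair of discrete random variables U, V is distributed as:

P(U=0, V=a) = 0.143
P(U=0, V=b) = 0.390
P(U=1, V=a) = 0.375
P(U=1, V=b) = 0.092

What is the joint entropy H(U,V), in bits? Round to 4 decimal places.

H(U,V) = −Σ p(x,y)·log₂ p(x,y) over all 4 cells.
  cell (0,a): −0.143·log₂0.143 = 0.40125
  cell (0,b): −0.390·log₂0.390 = 0.52980
  cell (1,a): −0.375·log₂0.375 = 0.53064
  cell (1,b): −0.092·log₂0.092 = 0.31668
Sum = 1.7784 bits.

1.7784 bits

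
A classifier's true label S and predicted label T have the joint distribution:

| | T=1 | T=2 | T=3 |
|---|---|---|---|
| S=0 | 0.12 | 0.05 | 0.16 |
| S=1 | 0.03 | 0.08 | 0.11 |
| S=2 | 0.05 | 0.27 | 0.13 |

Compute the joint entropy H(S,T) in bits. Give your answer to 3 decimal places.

2.909 bits

H(S,T) = −Σ p(x,y)·log₂ p(x,y) over all 9 cells.
  cell (0,1): −0.12·log₂0.12 = 0.3671
  cell (0,2): −0.05·log₂0.05 = 0.2161
  cell (0,3): −0.16·log₂0.16 = 0.4230
  cell (1,1): −0.03·log₂0.03 = 0.1518
  cell (1,2): −0.08·log₂0.08 = 0.2915
  cell (1,3): −0.11·log₂0.11 = 0.3503
  cell (2,1): −0.05·log₂0.05 = 0.2161
  cell (2,2): −0.27·log₂0.27 = 0.5100
  cell (2,3): −0.13·log₂0.13 = 0.3826
Sum = 2.909 bits.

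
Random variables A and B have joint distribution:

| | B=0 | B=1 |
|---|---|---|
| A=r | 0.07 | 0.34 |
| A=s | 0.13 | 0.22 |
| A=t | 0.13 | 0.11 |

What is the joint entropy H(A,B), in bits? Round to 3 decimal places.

H(A,B) = −Σ p(x,y)·log₂ p(x,y) over all 6 cells.
  cell (r,0): −0.07·log₂0.07 = 0.2686
  cell (r,1): −0.34·log₂0.34 = 0.5292
  cell (s,0): −0.13·log₂0.13 = 0.3826
  cell (s,1): −0.22·log₂0.22 = 0.4806
  cell (t,0): −0.13·log₂0.13 = 0.3826
  cell (t,1): −0.11·log₂0.11 = 0.3503
Sum = 2.394 bits.

2.394 bits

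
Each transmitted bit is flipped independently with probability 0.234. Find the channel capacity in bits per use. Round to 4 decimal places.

Binary symmetric channel: C = 1 − h₂(ε) where h₂ is the binary entropy function.
h₂(0.234) = −0.234·log₂0.234 − 0.766·log₂0.766 = 0.7849.
C = 1 − 0.7849 = 0.2151 bits per channel use.

0.2151 bits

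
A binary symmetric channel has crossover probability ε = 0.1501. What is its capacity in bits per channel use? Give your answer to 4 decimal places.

Binary symmetric channel: C = 1 − h₂(ε) where h₂ is the binary entropy function.
h₂(0.1501) = −0.1501·log₂0.1501 − 0.8499·log₂0.8499 = 0.6101.
C = 1 − 0.6101 = 0.3899 bits per channel use.

0.3899 bits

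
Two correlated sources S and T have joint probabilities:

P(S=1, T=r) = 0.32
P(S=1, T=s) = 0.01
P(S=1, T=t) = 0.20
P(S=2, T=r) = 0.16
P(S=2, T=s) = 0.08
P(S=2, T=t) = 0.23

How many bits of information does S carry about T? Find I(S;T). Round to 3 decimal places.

Marginals: p(S) = (0.5300, 0.4700), p(T) = (0.4800, 0.0900, 0.4300).
I(S;T) = Σ p(x,y)·log₂[p(x,y)/(p(x)p(y))].
  (1,r): 0.32·log₂(1.2579) = 0.1059
  (1,s): 0.01·log₂(0.2096) = -0.0225
  (1,t): 0.20·log₂(0.8776) = -0.0377
  (2,r): 0.16·log₂(0.7092) = -0.0793
  (2,s): 0.08·log₂(1.8913) = 0.0735
  (2,t): 0.23·log₂(1.1381) = 0.0429
Sum = 0.083 bits.

0.083 bits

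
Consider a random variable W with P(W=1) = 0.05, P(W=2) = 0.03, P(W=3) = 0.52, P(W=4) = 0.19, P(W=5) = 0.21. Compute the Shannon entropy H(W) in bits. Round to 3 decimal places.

1.786 bits

H(W) = −Σ p·log₂ p.
  −(0.05)·log₂(0.05) = 0.2161
  −(0.03)·log₂(0.03) = 0.1518
  −(0.52)·log₂(0.52) = 0.4906
  −(0.19)·log₂(0.19) = 0.4552
  −(0.21)·log₂(0.21) = 0.4728
Sum: 0.2161 + 0.1518 + 0.4906 + 0.4552 + 0.4728 = 1.786 bits.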